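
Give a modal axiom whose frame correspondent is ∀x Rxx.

The condition is reflexivity. The T schema □r → r defines it.

□r → r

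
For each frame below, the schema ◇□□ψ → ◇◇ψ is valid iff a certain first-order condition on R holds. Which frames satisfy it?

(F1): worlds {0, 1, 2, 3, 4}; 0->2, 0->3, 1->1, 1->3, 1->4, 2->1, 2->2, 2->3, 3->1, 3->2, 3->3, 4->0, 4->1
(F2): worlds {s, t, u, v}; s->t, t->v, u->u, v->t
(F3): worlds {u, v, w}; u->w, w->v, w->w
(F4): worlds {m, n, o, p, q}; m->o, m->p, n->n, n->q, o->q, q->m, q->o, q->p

Frame correspondent (Sahlqvist): ∀x ∀y (xRy → ∃w (yR²w ∧ xR²w)) — i.e. a generalized confluence (Geach) condition.
(F1): ✓.
(F2): fails — sRt but no w with tR²w and sR²w.
(F3): fails — wRv but no t with vR²t and wR²t.
(F4): fails — mRo but no w with oR²w and mR²w.
Valid on: (F1).

(F1)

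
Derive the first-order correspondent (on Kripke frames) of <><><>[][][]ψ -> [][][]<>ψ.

forall x forall y forall z ((x R^3 y & x R^3 z) -> exists w (y R^3 w & zRw))

This is a Sahlqvist (Geach-type) schema ◇^3□^3ψ → □^3◇^1ψ.
Minimal-valuation argument: fix x; take any y with xR^3y and any z with xR^3z. Set V(ψ) to the set of worlds R-reachable from y in exactly 3 steps. Then □^3ψ holds at y, so the antecedent holds at x; validity forces ◇^1ψ at z, giving a w with zR^1w and yR^3w.
First-order correspondent: forall x forall y forall z ((x R^3 y & x R^3 z) -> exists w (y R^3 w & zRw)).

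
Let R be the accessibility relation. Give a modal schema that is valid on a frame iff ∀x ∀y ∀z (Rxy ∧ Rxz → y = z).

The condition is partial functionality. The CD schema ◇s → □s defines it.

◇s → □s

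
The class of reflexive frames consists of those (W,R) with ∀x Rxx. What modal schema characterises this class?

This is reflexivity; the standard corresponding axiom is T: □s → s.
Suppose □s→s is valid. At any x set V(s)={w : Rxw}. Then □s holds at x, so s holds at x, i.e. Rxx.

□s → s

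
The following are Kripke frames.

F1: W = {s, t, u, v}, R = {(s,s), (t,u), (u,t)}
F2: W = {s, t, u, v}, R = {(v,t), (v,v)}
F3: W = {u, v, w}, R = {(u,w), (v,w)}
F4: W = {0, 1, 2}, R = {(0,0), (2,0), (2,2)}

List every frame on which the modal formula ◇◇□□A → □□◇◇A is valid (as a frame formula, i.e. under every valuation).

F1, F3, F4

The schema corresponds to a generalized confluence (Geach) condition: ∀x ∀y ∀z ((xR²y ∧ xR²z) → ∃w (yR²w ∧ zR²w)).
F1: condition met.
F2: fails — vR²t, vR²t but no w with tR²w and tR²w.
F3: condition met.
F4: condition met.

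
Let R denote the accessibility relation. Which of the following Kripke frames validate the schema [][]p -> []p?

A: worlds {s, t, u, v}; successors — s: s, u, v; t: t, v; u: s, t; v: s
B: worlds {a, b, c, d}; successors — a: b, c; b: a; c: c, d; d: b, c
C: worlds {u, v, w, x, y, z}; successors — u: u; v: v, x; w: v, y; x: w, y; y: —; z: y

A

Frame correspondent (Sahlqvist): forall x forall y (Rxy -> exists z (Rxz & Rzy)) — i.e. density.
A: satisfies the condition.
B: fails — Rab but no z with Raz and Rzb.
C: fails — Rxw but no t with Rxt and Rtw.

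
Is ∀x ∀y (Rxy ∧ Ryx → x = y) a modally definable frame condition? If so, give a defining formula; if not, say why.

Not modally definable

If a class were modally definable it would be closed under surjective bounded morphisms (Goldblatt–Thomason).
The 6-cycle (worlds 0,1,2,3,4,5 with 0→1→2→3→4→5→0) is antisymmetric. Sending even-indexed worlds to • and odd-indexed worlds to ∘ is a surjective bounded morphism onto the two-world frame with •↔∘, which is not antisymmetric.
Hence antisymmetry is not modally definable.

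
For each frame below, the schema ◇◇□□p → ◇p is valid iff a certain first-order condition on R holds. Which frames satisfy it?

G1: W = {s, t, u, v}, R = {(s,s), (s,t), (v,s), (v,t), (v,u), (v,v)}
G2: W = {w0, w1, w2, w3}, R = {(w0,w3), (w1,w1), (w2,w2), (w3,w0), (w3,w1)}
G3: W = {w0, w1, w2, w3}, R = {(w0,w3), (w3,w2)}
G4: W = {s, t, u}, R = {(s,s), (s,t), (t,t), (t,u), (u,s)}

Frame correspondent (Sahlqvist): ∀x ∀y (xR²y → ∃w (yR²w ∧ xRw)) — i.e. a generalized confluence (Geach) condition.
G1: fails — sR²t but no w with tR²w and sRw.
G2: fails — w0R²w0 but no w with w0R²w and w0Rw.
G3: fails — w0R²w2 but no w with w2R²w and w0Rw.
G4: condition met.

G4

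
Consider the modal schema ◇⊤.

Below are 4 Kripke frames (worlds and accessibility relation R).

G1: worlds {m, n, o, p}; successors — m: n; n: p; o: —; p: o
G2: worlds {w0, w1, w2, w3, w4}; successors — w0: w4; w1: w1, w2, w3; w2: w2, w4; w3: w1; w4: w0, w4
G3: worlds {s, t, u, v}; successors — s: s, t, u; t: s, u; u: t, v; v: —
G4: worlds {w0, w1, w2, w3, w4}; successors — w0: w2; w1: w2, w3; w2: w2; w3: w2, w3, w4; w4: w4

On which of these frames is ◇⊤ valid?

This is the axiom for seriality; its first-order frame correspondent is ∀x ∃y Rxy.
G1: fails — world o has no successor.
G2: holds.
G3: fails — world v has no successor.
G4: holds.
Valid on: G2, G4.

G2, G4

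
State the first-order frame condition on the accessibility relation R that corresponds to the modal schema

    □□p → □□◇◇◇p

This is a Sahlqvist (Geach-type) schema ◇^0□^2p → □^2◇^3p.
Minimal-valuation argument: fix x; take any y with xR^0y and any z with xR^2z. Set V(p) to the set of worlds R-reachable from y in exactly 2 steps. Then □^2p holds at y, so the antecedent holds at x; validity forces ◇^3p at z, giving a w with zR^3w and yR^2w.
First-order correspondent: ∀x ∀z (xR²z → ∃w (xR²w ∧ zR³w)).

∀x ∀z (xR²z → ∃w (xR²w ∧ zR³w))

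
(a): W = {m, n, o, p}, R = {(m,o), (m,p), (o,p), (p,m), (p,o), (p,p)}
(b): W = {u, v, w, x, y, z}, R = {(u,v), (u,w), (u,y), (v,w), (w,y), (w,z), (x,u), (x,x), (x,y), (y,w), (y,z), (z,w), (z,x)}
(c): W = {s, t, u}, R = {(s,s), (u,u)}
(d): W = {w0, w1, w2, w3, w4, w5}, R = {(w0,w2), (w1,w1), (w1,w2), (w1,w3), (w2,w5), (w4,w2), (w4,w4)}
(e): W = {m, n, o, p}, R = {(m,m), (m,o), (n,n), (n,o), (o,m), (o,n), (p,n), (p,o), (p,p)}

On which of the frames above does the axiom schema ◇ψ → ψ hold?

(c)

Frame correspondent (Sahlqvist): ∀x ∀y (xRy → ∃w (y = w ∧ x = w)) — i.e. a generalized confluence (Geach) condition.
(a): fails — mRo but o ≠ m.
(b): fails — uRv but v ≠ u.
(c): holds.
(d): fails — w0Rw2 but w2 ≠ w0.
(e): fails — mRo but o ≠ m.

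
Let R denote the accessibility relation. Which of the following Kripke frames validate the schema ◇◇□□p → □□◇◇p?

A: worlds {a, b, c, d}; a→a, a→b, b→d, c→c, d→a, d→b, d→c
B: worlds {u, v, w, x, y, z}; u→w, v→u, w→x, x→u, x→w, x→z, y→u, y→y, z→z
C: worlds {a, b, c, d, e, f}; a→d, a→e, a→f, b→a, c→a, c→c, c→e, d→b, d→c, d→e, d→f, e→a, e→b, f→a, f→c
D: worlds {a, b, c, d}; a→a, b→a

The schema corresponds to a generalized confluence (Geach) condition: ∀x ∀y ∀z ((xR²y ∧ xR²z) → ∃w (yR²w ∧ zR²w)).
A: fails — bR²a, bR²c but no w with aR²w and cR²w.
B: fails — wR²u, wR²w but no t with uR²t and wR²t.
C: condition met.
D: condition met.

C, D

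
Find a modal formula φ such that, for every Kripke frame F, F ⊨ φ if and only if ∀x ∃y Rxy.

□r → ◇r

A defining formula is □r → ◇r (the D axiom).
Suppose □r→◇r is valid. At any x set V(r)=W. Then □r at x, so ◇r at x, so x has a successor.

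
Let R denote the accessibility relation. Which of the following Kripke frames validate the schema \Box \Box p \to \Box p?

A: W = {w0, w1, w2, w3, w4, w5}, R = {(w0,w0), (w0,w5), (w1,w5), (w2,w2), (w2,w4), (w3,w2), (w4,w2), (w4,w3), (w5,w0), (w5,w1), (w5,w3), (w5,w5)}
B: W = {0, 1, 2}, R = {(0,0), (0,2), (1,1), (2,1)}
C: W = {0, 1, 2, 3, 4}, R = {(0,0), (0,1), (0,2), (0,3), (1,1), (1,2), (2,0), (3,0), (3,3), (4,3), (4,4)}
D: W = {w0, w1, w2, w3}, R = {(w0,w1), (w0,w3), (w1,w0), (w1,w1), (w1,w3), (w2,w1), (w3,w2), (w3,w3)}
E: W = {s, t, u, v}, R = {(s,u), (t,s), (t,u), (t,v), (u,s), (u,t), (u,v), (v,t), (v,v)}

B, C, D

This is the axiom for density; its first-order frame correspondent is \forall x \forall y (Rxy \to \exists z (Rxz \wedge Rzy)).
A: fails — Rw4w3 but no z with Rw4z and Rzw3.
B: condition met.
C: condition met.
D: condition met.
E: fails — Rsu but no z with Rsz and Rzu.
Valid on: B, C, D.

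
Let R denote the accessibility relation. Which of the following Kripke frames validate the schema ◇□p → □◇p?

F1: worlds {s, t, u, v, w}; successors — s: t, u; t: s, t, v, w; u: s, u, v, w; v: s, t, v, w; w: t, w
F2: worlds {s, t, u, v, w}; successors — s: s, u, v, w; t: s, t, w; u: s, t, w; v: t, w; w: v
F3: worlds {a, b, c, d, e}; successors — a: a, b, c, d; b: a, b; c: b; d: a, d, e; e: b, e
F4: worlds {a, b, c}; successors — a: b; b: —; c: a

F1

This is the axiom for convergence; its first-order frame correspondent is ∀x ∀y ∀z (Rxy ∧ Rxz → ∃w (Ryw ∧ Rzw)).
F1: satisfies the condition.
F2: fails — Rsv and Rsw but v and w have no common successor.
F3: fails — Rac and Rad but c and d have no common successor.
F4: fails — Rab and Rab but b and b have no common successor.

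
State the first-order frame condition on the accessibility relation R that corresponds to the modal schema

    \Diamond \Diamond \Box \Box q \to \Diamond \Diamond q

This is a Sahlqvist (Geach-type) schema ◇^2□^2q → □^0◇^2q.
Minimal-valuation argument: fix x; take any y with xR^2y and any z with xR^0z. Set V(q) to the set of worlds R-reachable from y in exactly 2 steps. Then □^2q holds at y, so the antecedent holds at x; validity forces ◇^2q at z, giving a w with zR^2w and yR^2w.
First-order correspondent: \forall x \forall y (x R^2 y \to \exists w (y R^2 w \wedge x R^2 w)).

\forall x \forall y (x R^2 y \to \exists w (y R^2 w \wedge x R^2 w))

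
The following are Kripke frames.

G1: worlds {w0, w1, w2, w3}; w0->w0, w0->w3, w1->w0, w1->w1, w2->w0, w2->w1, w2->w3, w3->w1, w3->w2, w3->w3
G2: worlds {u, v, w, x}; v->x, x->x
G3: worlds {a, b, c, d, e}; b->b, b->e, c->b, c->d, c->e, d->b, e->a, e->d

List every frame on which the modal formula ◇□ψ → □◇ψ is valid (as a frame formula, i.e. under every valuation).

The schema corresponds to convergence: ∀x ∀y ∀z (Rxy ∧ Rxz → ∃w (Ryw ∧ Rzw)).
G1: satisfies the condition.
G2: satisfies the condition.
G3: fails — Rbb and Rbe but b and e have no common successor.
Valid on: G1, G2.

G1, G2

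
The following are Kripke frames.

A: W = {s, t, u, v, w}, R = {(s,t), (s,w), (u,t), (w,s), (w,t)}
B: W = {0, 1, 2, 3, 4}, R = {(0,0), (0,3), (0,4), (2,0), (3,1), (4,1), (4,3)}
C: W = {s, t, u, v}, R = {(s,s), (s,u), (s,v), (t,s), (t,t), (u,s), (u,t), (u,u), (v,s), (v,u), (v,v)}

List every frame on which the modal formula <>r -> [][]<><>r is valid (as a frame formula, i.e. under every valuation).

The schema corresponds to a generalized confluence (Geach) condition: forall x forall y forall z ((xRy & x R^2 z) -> exists w (y = w & z R^2 w)).
A: fails — sRt, sR²t but no w* with t=w* and tR²w*.
B: fails — 0R0, 0R²1 but no w with 0=w and 1R²w.
C: satisfies the condition.

C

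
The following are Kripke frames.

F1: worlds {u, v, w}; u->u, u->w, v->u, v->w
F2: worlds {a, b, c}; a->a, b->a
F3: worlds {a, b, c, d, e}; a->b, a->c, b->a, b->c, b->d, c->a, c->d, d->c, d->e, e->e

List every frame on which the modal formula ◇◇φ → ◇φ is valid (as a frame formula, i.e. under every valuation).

F1, F2

This is the axiom for transitivity; its first-order frame correspondent is ∀x ∀y ∀z (Rxy ∧ Ryz → Rxz).
F1: condition met.
F2: condition met.
F3: fails — Rcd and Rdc but not Rcc.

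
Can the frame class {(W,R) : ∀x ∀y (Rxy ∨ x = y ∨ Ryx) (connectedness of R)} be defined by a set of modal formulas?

No

Modal frame validity is preserved under disjoint unions.
Take 2 disjoint single-world reflexive frames: each is trivially connected, but their disjoint union has 2 worlds with no edge between distinct components, so it is not connected.
Hence connectedness of R is not modally definable.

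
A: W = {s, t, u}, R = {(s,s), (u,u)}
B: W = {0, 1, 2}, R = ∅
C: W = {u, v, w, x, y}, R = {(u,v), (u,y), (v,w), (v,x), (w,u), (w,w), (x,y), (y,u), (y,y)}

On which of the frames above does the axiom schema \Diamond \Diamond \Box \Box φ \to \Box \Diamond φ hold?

The schema corresponds to a generalized confluence (Geach) condition: \forall x \forall y \forall z ((x R^2 y \wedge xRz) \to \exists w (y R^2 w \wedge zRw)).
A: satisfies the condition.
B: satisfies the condition.
C: fails — uR²x, uRv but no t with xR²t and vRt.

A, B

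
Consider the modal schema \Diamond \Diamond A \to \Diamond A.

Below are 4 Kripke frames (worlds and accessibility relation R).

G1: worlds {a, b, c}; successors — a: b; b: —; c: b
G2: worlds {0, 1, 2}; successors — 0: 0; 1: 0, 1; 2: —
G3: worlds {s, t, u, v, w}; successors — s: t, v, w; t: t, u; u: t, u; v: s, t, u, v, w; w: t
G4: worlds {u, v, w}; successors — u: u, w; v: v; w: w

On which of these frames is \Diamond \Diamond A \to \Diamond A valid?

G1, G2, G4

Frame correspondent (Sahlqvist): \forall x \forall y \forall z (Rxy \wedge Ryz \to Rxz) — i.e. transitivity.
G1: ✓.
G2: ✓.
G3: fails — Rwt and Rtu but not Rwu.
G4: ✓.
Valid on: G1, G2, G4.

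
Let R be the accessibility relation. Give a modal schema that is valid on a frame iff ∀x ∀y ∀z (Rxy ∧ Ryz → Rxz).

□p → □□p

This is transitivity; the standard corresponding axiom is 4: □p → □□p.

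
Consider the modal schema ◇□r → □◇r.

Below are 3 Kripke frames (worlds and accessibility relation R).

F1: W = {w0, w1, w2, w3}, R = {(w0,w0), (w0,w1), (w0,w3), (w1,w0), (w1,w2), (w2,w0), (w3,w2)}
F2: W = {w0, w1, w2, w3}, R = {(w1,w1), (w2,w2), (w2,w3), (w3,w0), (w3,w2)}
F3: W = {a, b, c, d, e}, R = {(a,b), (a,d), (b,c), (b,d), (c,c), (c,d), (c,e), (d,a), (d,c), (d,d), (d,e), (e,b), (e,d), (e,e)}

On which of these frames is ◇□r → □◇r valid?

Frame correspondent (Sahlqvist): ∀x ∀y ∀z (Rxy ∧ Rxz → ∃w (Ryw ∧ Rzw)) — i.e. convergence.
F1: fails — Rw0w0 and Rw0w3 but w0 and w3 have no common successor.
F2: fails — Rw3w2 and Rw3w0 but w2 and w0 have no common successor.
F3: satisfies the condition.

F3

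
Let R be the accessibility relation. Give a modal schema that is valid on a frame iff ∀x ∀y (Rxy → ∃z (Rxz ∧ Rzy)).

□□ψ → □ψ

A defining formula is □□ψ → □ψ (the C4 axiom).
Suppose □□ψ→□ψ is valid. Take Rxy and set V(ψ)={w : xR²w}. Then □□ψ at x, so □ψ at x, so ψ at y, i.e. ∃z(Rxz∧Rzy).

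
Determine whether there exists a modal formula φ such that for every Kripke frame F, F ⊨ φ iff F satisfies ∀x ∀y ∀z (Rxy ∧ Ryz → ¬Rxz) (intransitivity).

Not definable by any modal formula

Any modally definable frame class is closed under surjective bounded morphisms.
The 7-cycle (worlds 0,1,2,3,4,5,6 with 0→1→2→3→4→5→6→0) is intransitive. Mapping every world to a single reflexive point • is a surjective bounded morphism; the reflexive point is not intransitive (R••∧R•• but R••).
So no modal formula (or set of formulas) defines exactly the intransitive frames.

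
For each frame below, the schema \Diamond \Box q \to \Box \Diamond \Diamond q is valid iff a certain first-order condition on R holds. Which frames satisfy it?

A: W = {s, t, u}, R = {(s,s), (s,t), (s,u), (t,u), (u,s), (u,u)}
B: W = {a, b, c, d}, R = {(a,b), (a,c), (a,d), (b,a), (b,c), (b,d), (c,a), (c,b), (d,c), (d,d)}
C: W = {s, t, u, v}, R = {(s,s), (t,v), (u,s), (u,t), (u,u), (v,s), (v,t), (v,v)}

A, B

Frame correspondent (Sahlqvist): \forall x \forall y \forall z ((xRy \wedge xRz) \to \exists w (yRw \wedge z R^2 w)) — i.e. a generalized confluence (Geach) condition.
A: ✓.
B: ✓.
C: fails — uRt, uRs but no w with tRw and sR²w.
Valid on: A, B.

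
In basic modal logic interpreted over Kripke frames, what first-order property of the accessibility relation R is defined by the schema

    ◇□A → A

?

This is frame-equivalent to A → □◇A (substitute ¬A for A and contrapose).
Suppose A→□◇A is valid. Take Rxy and set V(A)={x}. Then A at x, so □◇A at x, so ◇A at y, so some z with Ryz has A; z=x, i.e. Ryx.

Symmetry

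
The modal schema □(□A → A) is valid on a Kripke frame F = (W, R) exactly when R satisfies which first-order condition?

Shift-reflexivity

Suppose □(□A→A) is valid. Take Rxy and set V(A)={w : Ryw}. Then at y, □A holds; since □(□A→A) at x, □A→A at y, so A at y, i.e. Ryy.
The converse is a direct semantic check.
So the correspondent is shift-reflexivity.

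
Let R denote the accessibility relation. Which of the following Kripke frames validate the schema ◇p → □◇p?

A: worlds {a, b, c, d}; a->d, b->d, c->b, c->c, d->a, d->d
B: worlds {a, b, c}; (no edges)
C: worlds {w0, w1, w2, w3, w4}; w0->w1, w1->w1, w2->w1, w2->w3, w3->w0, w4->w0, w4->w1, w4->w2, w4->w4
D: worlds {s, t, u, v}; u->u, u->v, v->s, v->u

B

Frame correspondent (Sahlqvist): ∀x ∀y ∀z (Rxy ∧ Rxz → Ryz) — i.e. the Euclidean property.
A: fails — Rcb and Rcc but not Rbc.
B: ✓.
C: fails — Rw2w1 and Rw2w3 but not Rw1w3.
D: fails — Ruv and Ruv but not Rvv.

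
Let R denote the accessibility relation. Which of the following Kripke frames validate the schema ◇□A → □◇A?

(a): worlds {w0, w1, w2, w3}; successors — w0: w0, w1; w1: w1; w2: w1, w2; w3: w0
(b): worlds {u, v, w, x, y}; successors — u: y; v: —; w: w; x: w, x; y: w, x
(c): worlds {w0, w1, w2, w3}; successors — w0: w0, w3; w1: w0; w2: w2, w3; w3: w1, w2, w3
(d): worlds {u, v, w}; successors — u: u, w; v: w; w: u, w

(a), (b), (d)

This is the axiom for convergence; its first-order frame correspondent is ∀x ∀y ∀z (Rxy ∧ Rxz → ∃w (Ryw ∧ Rzw)).
(a): holds.
(b): holds.
(c): fails — Rw3w1 and Rw3w2 but w1 and w2 have no common successor.
(d): holds.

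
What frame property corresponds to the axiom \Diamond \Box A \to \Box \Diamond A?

convergence

Suppose ◇□A→□◇A is valid. Take Rxy, Rxz and set V(A)={w : Ryw}. Then □A at y so ◇□A at x, so □◇A at x, so ◇A at z, giving w with Rzw and Ryw.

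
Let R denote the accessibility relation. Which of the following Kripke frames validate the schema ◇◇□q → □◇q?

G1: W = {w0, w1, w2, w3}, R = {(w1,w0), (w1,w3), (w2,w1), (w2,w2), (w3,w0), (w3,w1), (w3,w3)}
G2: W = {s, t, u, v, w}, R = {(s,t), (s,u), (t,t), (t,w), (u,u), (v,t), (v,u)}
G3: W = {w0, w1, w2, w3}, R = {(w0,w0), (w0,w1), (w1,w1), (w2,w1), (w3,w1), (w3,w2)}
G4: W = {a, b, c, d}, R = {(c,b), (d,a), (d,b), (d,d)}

G3

The schema corresponds to a generalized confluence (Geach) condition: ∀x ∀y ∀z ((xR²y ∧ xRz) → ∃w (yRw ∧ zRw)).
G1: fails — w1R²w0, w1Rw0 but no w with w0Rw and w0Rw.
G2: fails — sR²t, sRu but no w* with tRw* and uRw*.
G3: holds.
G4: fails — dR²a, dRa but no w with aRw and aRw.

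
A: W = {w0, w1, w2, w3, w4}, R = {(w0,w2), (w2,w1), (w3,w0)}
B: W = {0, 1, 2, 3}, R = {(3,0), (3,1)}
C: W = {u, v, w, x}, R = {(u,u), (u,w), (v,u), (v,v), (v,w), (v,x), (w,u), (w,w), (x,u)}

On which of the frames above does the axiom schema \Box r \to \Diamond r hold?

Frame correspondent (Sahlqvist): \forall x \exists y Rxy — i.e. seriality.
A: fails — world w1 has no successor.
B: fails — world 0 has no successor.
C: condition met.

C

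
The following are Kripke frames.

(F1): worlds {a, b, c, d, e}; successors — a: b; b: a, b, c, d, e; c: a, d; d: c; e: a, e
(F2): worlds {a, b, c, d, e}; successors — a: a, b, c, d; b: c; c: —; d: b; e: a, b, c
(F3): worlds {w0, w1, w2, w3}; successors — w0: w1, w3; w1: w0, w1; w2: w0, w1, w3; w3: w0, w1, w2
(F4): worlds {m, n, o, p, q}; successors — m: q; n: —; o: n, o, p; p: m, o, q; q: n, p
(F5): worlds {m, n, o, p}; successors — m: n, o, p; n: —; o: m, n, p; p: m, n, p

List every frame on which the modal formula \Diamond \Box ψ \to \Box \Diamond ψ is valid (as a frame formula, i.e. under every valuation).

(F3)

Frame correspondent (Sahlqvist): \forall x \forall y \forall z (Rxy \wedge Rxz \to \exists w (Ryw \wedge Rzw)) — i.e. convergence.
(F1): fails — Rbc and Rba but c and a have no common successor.
(F2): fails — Rab and Rac but b and c have no common successor.
(F3): holds.
(F4): fails — Ron and Ron but n and n have no common successor.
(F5): fails — Rmo and Rmn but o and n have no common successor.
Valid on: (F3).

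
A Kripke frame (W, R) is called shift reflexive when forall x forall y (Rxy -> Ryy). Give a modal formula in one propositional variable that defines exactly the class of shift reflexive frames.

This is shift-reflexivity; the standard corresponding axiom is T□: □(□p → p).
Suppose □(□p→p) is valid. Take Rxy and set V(p)={w : Ryw}. Then at y, □p holds; since □(□p→p) at x, □p→p at y, so p at y, i.e. Ryy.

□(□p → p)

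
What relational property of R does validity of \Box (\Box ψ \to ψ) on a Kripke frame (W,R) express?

Shift-reflexivity

Suppose □(□ψ→ψ) is valid. Take Rxy and set V(ψ)={w : Ryw}. Then at y, □ψ holds; since □(□ψ→ψ) at x, □ψ→ψ at y, so ψ at y, i.e. Ryy.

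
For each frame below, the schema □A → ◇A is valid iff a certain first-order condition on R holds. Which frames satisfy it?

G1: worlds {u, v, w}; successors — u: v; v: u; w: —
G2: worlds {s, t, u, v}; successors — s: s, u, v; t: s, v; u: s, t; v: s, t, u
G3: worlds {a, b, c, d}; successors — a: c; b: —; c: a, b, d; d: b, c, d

The schema corresponds to seriality: ∀x ∃y Rxy.
G1: fails — world w has no successor.
G2: condition met.
G3: fails — world b has no successor.

G2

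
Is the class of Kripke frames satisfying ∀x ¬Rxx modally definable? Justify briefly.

No — not modally definable

Modal frame validity is preserved under surjective bounded morphisms.
The 2-cycle (worlds s,t with s→t→s) is irreflexive, and the map sending every world to a single reflexive point • is a surjective bounded morphism (forth: every edge maps to (•,•); back: every world has a successor). So any modal formula valid on the 2-cycle is also valid on the reflexive point, which is not irreflexive.
So the class is not modally definable.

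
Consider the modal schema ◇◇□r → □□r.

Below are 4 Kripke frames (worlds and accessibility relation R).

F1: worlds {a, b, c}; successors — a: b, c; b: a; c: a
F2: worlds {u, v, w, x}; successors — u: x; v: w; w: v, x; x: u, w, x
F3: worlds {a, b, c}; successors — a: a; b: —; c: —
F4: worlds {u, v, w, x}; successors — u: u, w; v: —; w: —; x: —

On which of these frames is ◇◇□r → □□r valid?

F3

Frame correspondent (Sahlqvist): ∀x ∀y ∀z ((xR²y ∧ xR²z) → ∃w (yRw ∧ z = w)) — i.e. a generalized confluence (Geach) condition.
F1: fails — aR²a, aR²a but no w with aRw and a=w.
F2: fails — uR²u, uR²u but no t with uRt and u=t.
F3: condition met.
F4: fails — uR²w, uR²u but no t with wRt and u=t.
Valid on: F3.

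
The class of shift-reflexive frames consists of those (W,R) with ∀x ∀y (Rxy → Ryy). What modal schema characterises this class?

A defining formula is □(□r → r) (the T□ axiom).
Suppose □(□r→r) is valid. Take Rxy and set V(r)={w : Ryw}. Then at y, □r holds; since □(□r→r) at x, □r→r at y, so r at y, i.e. Ryy.

□(□r → r)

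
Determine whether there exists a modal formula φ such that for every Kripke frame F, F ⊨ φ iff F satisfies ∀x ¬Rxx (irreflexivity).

Not definable by any modal formula

If a class were modally definable it would be closed under surjective bounded morphisms (Goldblatt–Thomason).
The 5-cycle (worlds 0,1,2,3,4 with 0→1→2→3→4→0) is irreflexive, and the map sending every world to a single reflexive point • is a surjective bounded morphism (forth: every edge maps to (•,•); back: every world has a successor). So any modal formula valid on the 5-cycle is also valid on the reflexive point, which is not irreflexive.
So no modal formula (or set of formulas) defines exactly the irreflexive frames.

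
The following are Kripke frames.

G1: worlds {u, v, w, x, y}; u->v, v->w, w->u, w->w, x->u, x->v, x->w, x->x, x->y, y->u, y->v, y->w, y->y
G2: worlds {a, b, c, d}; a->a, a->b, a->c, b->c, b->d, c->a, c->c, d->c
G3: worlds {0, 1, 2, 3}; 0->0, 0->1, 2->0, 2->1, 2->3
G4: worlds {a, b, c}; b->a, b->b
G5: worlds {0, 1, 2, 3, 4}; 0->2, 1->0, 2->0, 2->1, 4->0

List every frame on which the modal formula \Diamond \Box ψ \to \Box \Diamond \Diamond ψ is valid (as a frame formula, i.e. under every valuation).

Frame correspondent (Sahlqvist): \forall x \forall y \forall z ((xRy \wedge xRz) \to \exists w (yRw \wedge z R^2 w)) — i.e. a generalized confluence (Geach) condition.
G1: fails — wRu, wRu but no t with uRt and uR²t.
G2: condition met.
G3: fails — 0R0, 0R1 but no w with 0Rw and 1R²w.
G4: fails — bRa, bRa but no w with aRw and aR²w.
G5: fails — 1R0, 1R0 but no w with 0Rw and 0R²w.
Valid on: G2.

G2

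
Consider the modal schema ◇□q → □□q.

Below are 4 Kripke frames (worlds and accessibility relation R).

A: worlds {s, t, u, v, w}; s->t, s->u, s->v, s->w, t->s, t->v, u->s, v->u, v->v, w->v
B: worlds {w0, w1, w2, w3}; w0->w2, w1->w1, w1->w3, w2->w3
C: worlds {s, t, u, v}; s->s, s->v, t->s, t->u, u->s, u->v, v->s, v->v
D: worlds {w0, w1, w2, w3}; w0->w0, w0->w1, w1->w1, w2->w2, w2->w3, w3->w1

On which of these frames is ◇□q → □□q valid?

C

The schema corresponds to a generalized confluence (Geach) condition: ∀x ∀y ∀z ((xRy ∧ xR²z) → ∃w (yRw ∧ z = w)).
A: fails — sRt, sR²u but no w* with tRw* and u=w*.
B: fails — w1Rw3, w1R²w1 but no w with w3Rw and w1=w.
C: satisfies the condition.
D: fails — w0Rw1, w0R²w0 but no w with w1Rw and w0=w.
Valid on: C.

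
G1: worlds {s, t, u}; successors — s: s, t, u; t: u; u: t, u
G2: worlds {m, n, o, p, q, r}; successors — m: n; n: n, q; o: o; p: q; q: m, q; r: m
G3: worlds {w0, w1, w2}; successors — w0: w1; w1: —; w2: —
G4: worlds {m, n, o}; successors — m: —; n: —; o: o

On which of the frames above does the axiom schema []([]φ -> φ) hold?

G4

Frame correspondent (Sahlqvist): forall x forall y (Rxy -> Ryy) — i.e. shift-reflexivity.
G1: fails — Rut but not Rtt.
G2: fails — Rrm but not Rmm.
G3: fails — Rw0w1 but not Rw1w1.
G4: holds.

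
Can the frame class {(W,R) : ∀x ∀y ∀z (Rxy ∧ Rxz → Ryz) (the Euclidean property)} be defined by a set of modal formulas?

The condition is the Euclidean property. A defining modal formula is ◇q → □◇q.

Definable; ◇q → □◇q defines it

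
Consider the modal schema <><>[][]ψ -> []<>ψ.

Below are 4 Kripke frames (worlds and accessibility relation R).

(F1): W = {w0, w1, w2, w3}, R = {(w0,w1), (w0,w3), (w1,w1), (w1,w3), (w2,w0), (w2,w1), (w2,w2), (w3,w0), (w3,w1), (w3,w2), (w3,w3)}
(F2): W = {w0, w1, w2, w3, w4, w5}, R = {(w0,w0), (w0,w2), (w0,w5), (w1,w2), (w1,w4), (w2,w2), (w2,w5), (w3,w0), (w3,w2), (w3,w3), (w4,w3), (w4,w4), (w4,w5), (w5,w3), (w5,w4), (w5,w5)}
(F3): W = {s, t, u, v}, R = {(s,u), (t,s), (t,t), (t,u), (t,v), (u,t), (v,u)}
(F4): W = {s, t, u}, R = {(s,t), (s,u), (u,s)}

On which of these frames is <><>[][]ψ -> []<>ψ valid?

(F1), (F2)

This is the axiom for a generalized confluence (Geach) condition; its first-order frame correspondent is forall x forall y forall z ((x R^2 y & xRz) -> exists w (y R^2 w & zRw)).
(F1): satisfies the condition.
(F2): satisfies the condition.
(F3): fails — tR²s, tRs but no w with sR²w and sRw.
(F4): fails — sR²s, sRt but no w with sR²w and tRw.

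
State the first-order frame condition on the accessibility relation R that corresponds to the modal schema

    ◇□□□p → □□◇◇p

∀x ∀y ∀z ((xRy ∧ xR²z) → ∃w (yR³w ∧ zR²w))

This is a Sahlqvist (Geach-type) schema ◇^1□^3p → □^2◇^2p.
Minimal-valuation argument: fix x; take any y with xR^1y and any z with xR^2z. Set V(p) to the set of worlds R-reachable from y in exactly 3 steps. Then □^3p holds at y, so the antecedent holds at x; validity forces ◇^2p at z, giving a w with zR^2w and yR^3w.
First-order correspondent: ∀x ∀y ∀z ((xRy ∧ xR²z) → ∃w (yR³w ∧ zR²w)).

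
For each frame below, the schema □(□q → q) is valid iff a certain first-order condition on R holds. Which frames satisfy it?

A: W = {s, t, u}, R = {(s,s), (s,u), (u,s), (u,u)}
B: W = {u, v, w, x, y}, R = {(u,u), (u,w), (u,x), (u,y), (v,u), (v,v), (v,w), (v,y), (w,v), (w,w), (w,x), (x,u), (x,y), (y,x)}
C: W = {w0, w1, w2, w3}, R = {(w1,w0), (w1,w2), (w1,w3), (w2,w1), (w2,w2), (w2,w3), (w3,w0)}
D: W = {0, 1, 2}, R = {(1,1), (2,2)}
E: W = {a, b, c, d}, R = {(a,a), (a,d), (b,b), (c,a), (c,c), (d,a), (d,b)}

A, D

The schema corresponds to shift-reflexivity: ∀x ∀y (Rxy → Ryy).
A: ✓.
B: fails — Ryx but not Rxx.
C: fails — Rw1w0 but not Rw0w0.
D: ✓.
E: fails — Rad but not Rdd.
Valid on: A, D.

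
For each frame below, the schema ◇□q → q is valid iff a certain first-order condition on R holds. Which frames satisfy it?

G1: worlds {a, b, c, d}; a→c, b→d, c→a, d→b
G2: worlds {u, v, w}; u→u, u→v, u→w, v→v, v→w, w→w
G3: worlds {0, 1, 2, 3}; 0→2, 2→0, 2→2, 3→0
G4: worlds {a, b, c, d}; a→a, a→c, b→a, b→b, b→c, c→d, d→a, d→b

This is the axiom for symmetry; its first-order frame correspondent is ∀x ∀y (Rxy → Ryx).
G1: condition met.
G2: fails — Ruv but not Rvu.
G3: fails — R30 but not R03.
G4: fails — Rbc but not Rcb.

G1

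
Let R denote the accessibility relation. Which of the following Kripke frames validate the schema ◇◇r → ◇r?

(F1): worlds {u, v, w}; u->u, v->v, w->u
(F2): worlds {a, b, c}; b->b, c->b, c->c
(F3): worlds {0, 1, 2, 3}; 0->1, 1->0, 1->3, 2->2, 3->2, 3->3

The schema corresponds to transitivity: ∀x ∀y ∀z (Rxy ∧ Ryz → Rxz).
(F1): satisfies the condition.
(F2): satisfies the condition.
(F3): fails — R10 and R01 but not R11.

(F1), (F2)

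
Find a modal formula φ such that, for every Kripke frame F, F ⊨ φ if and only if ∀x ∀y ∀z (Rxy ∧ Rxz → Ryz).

The condition is the Euclidean property. The 5 schema ◇r → □◇r defines it.
Suppose ◇r→□◇r is valid. Take Rxy, Rxz and set V(r)={y}. Then ◇r at x, so □◇r at x, so ◇r at z, so some w with Rzw has r; w=y, i.e. Rzy. By symmetry of the argument, Ryz.

◇r → □◇r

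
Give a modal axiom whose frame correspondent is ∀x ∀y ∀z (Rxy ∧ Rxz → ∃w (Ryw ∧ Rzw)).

A defining formula is ◇□ψ → □◇ψ (the .2 axiom).
Suppose ◇□ψ→□◇ψ is valid. Take Rxy, Rxz and set V(ψ)={w : Ryw}. Then □ψ at y so ◇□ψ at x, so □◇ψ at x, so ◇ψ at z, giving w with Rzw and Ryw.

◇□ψ → □◇ψ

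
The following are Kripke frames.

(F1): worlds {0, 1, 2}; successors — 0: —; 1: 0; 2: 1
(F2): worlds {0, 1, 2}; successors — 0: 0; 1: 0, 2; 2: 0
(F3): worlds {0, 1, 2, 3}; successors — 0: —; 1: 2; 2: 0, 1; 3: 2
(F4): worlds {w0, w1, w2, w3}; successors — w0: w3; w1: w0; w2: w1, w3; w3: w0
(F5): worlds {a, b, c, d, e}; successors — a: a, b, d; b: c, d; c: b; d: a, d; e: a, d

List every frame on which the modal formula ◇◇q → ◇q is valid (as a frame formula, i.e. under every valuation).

Frame correspondent (Sahlqvist): ∀x ∀y ∀z (Rxy ∧ Ryz → Rxz) — i.e. transitivity.
(F1): fails — R21 and R10 but not R20.
(F2): holds.
(F3): fails — R12 and R20 but not R10.
(F4): fails — Rw1w0 and Rw0w3 but not Rw1w3.
(F5): fails — Rbc and Rcb but not Rbb.
Valid on: (F2).

(F2)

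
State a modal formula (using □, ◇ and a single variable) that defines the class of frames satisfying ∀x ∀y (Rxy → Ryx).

ψ → □◇ψ

This is symmetry; the standard corresponding axiom is B: ψ → □◇ψ.
Suppose ψ→□◇ψ is valid. Take Rxy and set V(ψ)={x}. Then ψ at x, so □◇ψ at x, so ◇ψ at y, so some z with Ryz has ψ; z=x, i.e. Ryx.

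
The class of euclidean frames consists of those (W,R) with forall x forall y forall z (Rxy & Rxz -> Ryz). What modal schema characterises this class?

◇ψ → □◇ψ

A defining formula is ◇ψ → □◇ψ (the 5 axiom).
Suppose ◇ψ→□◇ψ is valid. Take Rxy, Rxz and set V(ψ)={y}. Then ◇ψ at x, so □◇ψ at x, so ◇ψ at z, so some w with Rzw has ψ; w=y, i.e. Rzy. By symmetry of the argument, Ryz.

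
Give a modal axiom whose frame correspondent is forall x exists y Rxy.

□q → ◇q

This is seriality; the standard corresponding axiom is D: □q → ◇q.
Suppose □q→◇q is valid. At any x set V(q)=W. Then □q at x, so ◇q at x, so x has a successor.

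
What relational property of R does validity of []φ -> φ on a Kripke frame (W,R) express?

reflexivity

This is the T axiom.
Its frame correspondent is reflexivity — forall x Rxx.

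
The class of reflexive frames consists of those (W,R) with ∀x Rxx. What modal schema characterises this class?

□q → q

A defining formula is □q → q (the T axiom).
Suppose □q→q is valid. At any x set V(q)={w : Rxw}. Then □q holds at x, so q holds at x, i.e. Rxx.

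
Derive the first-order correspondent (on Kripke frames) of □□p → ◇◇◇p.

This is a Sahlqvist (Geach-type) schema ◇^0□^2p → □^0◇^3p.
Minimal-valuation argument: fix x; take any y with xR^0y and any z with xR^0z. Set V(p) to the set of worlds R-reachable from y in exactly 2 steps. Then □^2p holds at y, so the antecedent holds at x; validity forces ◇^3p at z, giving a w with zR^3w and yR^2w.
First-order correspondent: ∀x ∃w (xR²w ∧ xR³w).

∀x ∃w (xR²w ∧ xR³w)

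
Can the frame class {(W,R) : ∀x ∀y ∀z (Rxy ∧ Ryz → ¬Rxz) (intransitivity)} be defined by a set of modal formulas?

Modal frame validity is preserved under surjective bounded morphisms.
The 3-cycle (worlds 0,1,2 with 0→1→2→0) is intransitive. Mapping every world to a single reflexive point • is a surjective bounded morphism; the reflexive point is not intransitive (R••∧R•• but R••).
Hence intransitivity is not modally definable.

No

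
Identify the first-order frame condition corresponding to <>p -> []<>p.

the Euclidean property

This is the 5 axiom.
It corresponds to the Euclidean property: forall x forall y forall z (Rxy & Rxz -> Ryz).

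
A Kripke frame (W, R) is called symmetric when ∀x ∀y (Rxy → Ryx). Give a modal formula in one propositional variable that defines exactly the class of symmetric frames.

A defining formula is s → □◇s (the B axiom).
Suppose s→□◇s is valid. Take Rxy and set V(s)={x}. Then s at x, so □◇s at x, so ◇s at y, so some z with Ryz has s; z=x, i.e. Ryx.

s → □◇s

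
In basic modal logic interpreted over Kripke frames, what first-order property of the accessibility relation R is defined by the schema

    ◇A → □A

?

This is the CD axiom.
It corresponds to partial functionality: ∀x ∀y ∀z (Rxy ∧ Rxz → y = z).

partial functionality: ∀x ∀y ∀z (Rxy ∧ Rxz → y = z)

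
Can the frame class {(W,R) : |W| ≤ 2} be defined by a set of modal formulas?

No — not modally definable

If a class were modally definable it would be closed under disjoint unions (Goldblatt–Thomason).
Any modal formula valid on each of 3 disjoint one-world frames is valid on their disjoint union (validity is preserved under disjoint unions). Each one-world frame has |W|=1≤2, but the union has |W|=3.
So the class is not modally definable.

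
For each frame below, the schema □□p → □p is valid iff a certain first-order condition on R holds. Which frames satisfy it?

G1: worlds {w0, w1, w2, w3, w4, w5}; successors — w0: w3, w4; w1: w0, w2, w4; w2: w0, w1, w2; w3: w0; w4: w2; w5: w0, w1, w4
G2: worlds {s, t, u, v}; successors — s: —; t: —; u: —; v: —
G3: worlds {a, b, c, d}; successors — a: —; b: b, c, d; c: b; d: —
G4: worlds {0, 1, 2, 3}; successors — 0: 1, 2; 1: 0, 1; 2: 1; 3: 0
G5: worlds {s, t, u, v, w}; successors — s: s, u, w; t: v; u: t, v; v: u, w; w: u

G2, G3

This is the axiom for density; its first-order frame correspondent is ∀x ∀y (Rxy → ∃z (Rxz ∧ Rzy)).
G1: fails — Rw0w4 but no z with Rw0z and Rzw4.
G2: ✓.
G3: ✓.
G4: fails — R02 but no z with R0z and Rz2.
G5: fails — Rtv but no z with Rtz and Rzv.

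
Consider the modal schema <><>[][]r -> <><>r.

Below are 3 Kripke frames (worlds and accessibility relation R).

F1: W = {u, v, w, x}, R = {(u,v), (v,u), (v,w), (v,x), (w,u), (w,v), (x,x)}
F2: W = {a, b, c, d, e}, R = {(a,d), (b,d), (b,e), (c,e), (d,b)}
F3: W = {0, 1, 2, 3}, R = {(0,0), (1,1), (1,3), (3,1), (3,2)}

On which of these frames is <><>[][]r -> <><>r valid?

F1

Frame correspondent (Sahlqvist): forall x forall y (x R^2 y -> exists w (y R^2 w & x R^2 w)) — i.e. a generalized confluence (Geach) condition.
F1: holds.
F2: fails — dR²e but no w with eR²w and dR²w.
F3: fails — 1R²2 but no w with 2R²w and 1R²w.
Valid on: F1.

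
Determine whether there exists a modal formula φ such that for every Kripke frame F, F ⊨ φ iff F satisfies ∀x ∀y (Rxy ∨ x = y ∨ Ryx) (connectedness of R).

Modal frame validity is preserved under disjoint unions.
Take 3 disjoint single-world reflexive frames: each is trivially connected, but their disjoint union has 3 worlds with no edge between distinct components, so it is not connected.
Hence connectedness of R is not modally definable.

Not definable by any modal formula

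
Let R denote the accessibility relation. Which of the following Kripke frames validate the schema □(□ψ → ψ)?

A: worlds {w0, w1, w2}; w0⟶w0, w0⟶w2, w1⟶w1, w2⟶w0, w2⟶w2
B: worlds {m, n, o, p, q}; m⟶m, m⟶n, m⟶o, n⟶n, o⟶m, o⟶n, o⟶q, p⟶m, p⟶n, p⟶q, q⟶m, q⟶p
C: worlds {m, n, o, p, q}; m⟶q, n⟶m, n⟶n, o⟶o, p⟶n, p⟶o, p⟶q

A

The schema corresponds to shift-reflexivity: ∀x ∀y (Rxy → Ryy).
A: holds.
B: fails — Rmo but not Roo.
C: fails — Rpq but not Rqq.
Valid on: A.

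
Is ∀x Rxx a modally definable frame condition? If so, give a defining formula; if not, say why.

Yes, by □q → q

This is a Sahlqvist condition; the T axiom □q → q defines it.
Suppose □q→q is valid. At any x set V(q)={w : Rxw}. Then □q holds at x, so q holds at x, i.e. Rxx.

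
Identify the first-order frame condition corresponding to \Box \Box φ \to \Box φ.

density

Suppose □□φ→□φ is valid. Take Rxy and set V(φ)={w : xR²w}. Then □□φ at x, so □φ at x, so φ at y, i.e. ∃z(Rxz∧Rzy).
Conversely, on a frame with density the schema holds at every world under every valuation.
So the correspondent is density.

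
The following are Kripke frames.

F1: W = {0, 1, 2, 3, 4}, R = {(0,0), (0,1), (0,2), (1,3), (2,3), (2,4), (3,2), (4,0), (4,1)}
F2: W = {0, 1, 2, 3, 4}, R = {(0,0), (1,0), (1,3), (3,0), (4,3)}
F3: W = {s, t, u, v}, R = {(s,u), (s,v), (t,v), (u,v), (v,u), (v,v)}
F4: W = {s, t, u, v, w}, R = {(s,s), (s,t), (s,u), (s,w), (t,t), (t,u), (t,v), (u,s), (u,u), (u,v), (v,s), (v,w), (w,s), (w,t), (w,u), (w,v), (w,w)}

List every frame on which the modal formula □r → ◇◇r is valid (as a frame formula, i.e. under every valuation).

F3, F4

Frame correspondent (Sahlqvist): ∀x ∃w (xRw ∧ xR²w) — i.e. a generalized confluence (Geach) condition.
F1: fails — at 1 but no w with 1Rw and 1R²w.
F2: fails — at 2 but no w with 2Rw and 2R²w.
F3: ✓.
F4: ✓.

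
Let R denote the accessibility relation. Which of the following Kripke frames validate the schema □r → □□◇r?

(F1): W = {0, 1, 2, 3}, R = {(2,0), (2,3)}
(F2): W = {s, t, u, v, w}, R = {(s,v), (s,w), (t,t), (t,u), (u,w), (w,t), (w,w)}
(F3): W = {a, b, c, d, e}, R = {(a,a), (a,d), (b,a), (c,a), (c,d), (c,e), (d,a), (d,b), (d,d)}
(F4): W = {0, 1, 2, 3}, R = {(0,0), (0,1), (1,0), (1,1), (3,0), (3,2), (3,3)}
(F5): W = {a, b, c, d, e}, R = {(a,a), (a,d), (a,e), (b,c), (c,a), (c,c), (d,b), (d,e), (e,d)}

The schema corresponds to a generalized confluence (Geach) condition: ∀x ∀z (xR²z → ∃w (xRw ∧ zRw)).
(F1): holds.
(F2): fails — sR²t but no w* with sRw* and tRw*.
(F3): holds.
(F4): fails — 3R²2 but no w with 3Rw and 2Rw.
(F5): fails — aR²b but no w with aRw and bRw.

(F1), (F3)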